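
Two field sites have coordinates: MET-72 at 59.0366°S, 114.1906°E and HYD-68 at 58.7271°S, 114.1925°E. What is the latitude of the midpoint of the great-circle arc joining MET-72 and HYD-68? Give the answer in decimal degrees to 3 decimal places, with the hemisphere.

58.882°S

Bx = cos φ₂ cos Δλ = 0.519115,  By = cos φ₂ sin Δλ = 0.000017
φₘ = atan2(sin φ₁ + sin φ₂, √((cos φ₁ + Bx)² + By²)) = -58.88185°
λₘ = λ₁ + atan2(By, cos φ₁ + Bx) = 114.19155°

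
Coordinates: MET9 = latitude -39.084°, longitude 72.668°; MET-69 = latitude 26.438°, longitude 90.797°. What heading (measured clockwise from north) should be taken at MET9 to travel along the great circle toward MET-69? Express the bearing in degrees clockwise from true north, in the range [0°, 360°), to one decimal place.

17.5°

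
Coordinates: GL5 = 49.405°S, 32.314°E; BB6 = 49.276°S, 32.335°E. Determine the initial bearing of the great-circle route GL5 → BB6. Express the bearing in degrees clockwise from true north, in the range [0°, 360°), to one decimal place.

6.1°

Δλ = 0.0210°
y = sin Δλ · cos φ₂ = 0.000239
x = cos φ₁ sin φ₂ − sin φ₁ cos φ₂ cos Δλ = 0.002251
θ = atan2(y, x) = 6.0626° → 6.0626° (mod 360°)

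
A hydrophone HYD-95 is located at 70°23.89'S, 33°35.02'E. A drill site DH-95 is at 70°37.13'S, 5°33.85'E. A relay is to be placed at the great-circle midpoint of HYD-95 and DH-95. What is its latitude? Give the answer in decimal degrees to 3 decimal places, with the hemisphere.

71.046°S

HYD-95: φ = -70.39817°, λ = +33.58367°
DH-95: φ = -70.61883°, λ = +5.56417°
Bx = cos φ₂ cos Δλ = 0.292954,  By = cos φ₂ sin Δλ = -0.155894
φₘ = atan2(sin φ₁ + sin φ₂, √((cos φ₁ + Bx)² + By²)) = -71.04632°
λₘ = λ₁ + atan2(By, cos φ₁ + Bx) = 19.65169°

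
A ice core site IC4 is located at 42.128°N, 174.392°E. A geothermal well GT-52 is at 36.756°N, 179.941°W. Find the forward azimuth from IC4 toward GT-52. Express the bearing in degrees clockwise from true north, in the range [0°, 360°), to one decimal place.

139.0°

Δλ = 5.6670°
y = sin Δλ · cos φ₂ = 0.079115
x = cos φ₁ sin φ₂ − sin φ₁ cos φ₂ cos Δλ = -0.090995
θ = atan2(y, x) = 138.9950° → 138.9950° (mod 360°)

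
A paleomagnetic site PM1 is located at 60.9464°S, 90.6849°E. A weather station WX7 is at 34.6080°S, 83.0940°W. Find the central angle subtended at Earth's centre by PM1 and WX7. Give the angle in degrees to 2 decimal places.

Δφ = 26.3384°,  Δλ = -173.7789°
a = sin²(Δφ/2) + cos φ₁ cos φ₂ sin²(Δλ/2) = 0.450428
c = 2·arcsin(√a) = 1.471489 rad = 84.3101°

84.31°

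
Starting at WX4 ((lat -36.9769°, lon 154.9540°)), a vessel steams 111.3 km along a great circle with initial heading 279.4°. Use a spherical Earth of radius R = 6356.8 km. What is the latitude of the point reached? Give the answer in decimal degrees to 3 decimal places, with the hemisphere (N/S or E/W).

δ = d/R = 111.3/6356.8 = 0.017509 rad
φ₂ = arcsin(sin φ₁ cos δ + cos φ₁ sin δ cos θ)
   = arcsin(-0.60149·0.99985 + 0.79888·0.01751·0.16333) = -36.80664°
λ₂ = λ₁ + atan2(sin θ sin δ cos φ₁, cos δ − sin φ₁ sin φ₂) = 153.71785°

36.807°S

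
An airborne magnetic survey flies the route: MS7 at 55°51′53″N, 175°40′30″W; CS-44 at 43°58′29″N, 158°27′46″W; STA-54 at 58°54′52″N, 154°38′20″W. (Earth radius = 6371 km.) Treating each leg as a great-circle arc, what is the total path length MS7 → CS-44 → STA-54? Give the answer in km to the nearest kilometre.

MS7: φ = +55.86472°, λ = -175.67500°
CS-44: φ = +43.97472°, λ = -158.46278°
STA-54: φ = +58.91444°, λ = -154.63889°
MS7→CS-44: c = 0.282148 rad, d = 1797.57 km
CS-44→STA-54: c = 0.263937 rad, d = 1681.54 km
Total = 1797.57 + 1681.54 = 3479.11 km

3479 km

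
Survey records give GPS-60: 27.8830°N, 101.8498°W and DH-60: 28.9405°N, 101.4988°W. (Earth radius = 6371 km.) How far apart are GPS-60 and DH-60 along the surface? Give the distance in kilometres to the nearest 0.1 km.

Δφ = 1.0575°,  Δλ = 0.3510°
a = sin²(Δφ/2) + cos φ₁ cos φ₂ sin²(Δλ/2) = 0.000092
c = 2·arcsin(√a) = 0.019227 rad = 1.1016°
d = R·c = 6371 × 0.019227 = 122.5 km

122.5 km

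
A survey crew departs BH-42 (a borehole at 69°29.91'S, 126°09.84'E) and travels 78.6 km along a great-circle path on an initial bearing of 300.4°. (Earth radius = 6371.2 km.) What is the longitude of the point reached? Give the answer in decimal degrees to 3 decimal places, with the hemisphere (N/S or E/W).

BH-42: φ = -69.49850°, λ = +126.16400°
δ = d/R = 78.6/6371.2 = 0.012337 rad
φ₂ = arcsin(sin φ₁ cos δ + cos φ₁ sin δ cos θ)
   = arcsin(-0.93666·0.99992 + 0.35023·0.01234·0.50603) = -69.13229°
λ₂ = λ₁ + atan2(sin θ sin δ cos φ₁, cos δ − sin φ₁ sin φ₂) = 124.45227°

124.452°E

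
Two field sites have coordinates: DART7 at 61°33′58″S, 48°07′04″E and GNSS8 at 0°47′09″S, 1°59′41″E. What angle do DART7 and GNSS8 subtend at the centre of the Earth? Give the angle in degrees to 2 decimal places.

70.00°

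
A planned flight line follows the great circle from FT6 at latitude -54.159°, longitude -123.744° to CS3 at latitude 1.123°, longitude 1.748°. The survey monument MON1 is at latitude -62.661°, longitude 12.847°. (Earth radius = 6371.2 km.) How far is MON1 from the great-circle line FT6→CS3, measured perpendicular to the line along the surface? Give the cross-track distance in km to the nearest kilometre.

3586 km

δ₁₃ = central angle FT6→MON1 = 1.018381 rad  (haversine)
θ₁₃ = bearing FT6→MON1 = 158.238°,  θ₁₂ = bearing FT6→CS3 = 119.421°
dₓₜ = R·arcsin(sin δ₁₃ · sin(θ₁₃ − θ₁₂)) = 6371.2·arcsin(0.85126·sin(38.817°)) = 3586.050 km
|dₓₜ| = 3586.050 km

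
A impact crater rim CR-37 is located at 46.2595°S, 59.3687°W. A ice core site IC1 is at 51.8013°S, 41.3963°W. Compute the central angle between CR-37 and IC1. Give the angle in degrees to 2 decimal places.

12.98°

Δφ = -5.5418°,  Δλ = 17.9724°
a = sin²(Δφ/2) + cos φ₁ cos φ₂ sin²(Δλ/2) = 0.012768
c = 2·arcsin(√a) = 0.226476 rad = 12.9761°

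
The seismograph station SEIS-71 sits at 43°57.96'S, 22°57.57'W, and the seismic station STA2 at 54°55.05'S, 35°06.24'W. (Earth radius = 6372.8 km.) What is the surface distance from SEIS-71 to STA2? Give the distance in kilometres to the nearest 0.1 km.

SEIS-71: φ = -43.96600°, λ = -22.95950°
STA2: φ = -54.91750°, λ = -35.10400°
Δφ = -10.9515°,  Δλ = -12.1445°
a = sin²(Δφ/2) + cos φ₁ cos φ₂ sin²(Δλ/2) = 0.013735
c = 2·arcsin(√a) = 0.234932 rad = 13.4606°
d = R·c = 6372.8 × 0.234932 = 1497.2 km

1497.2 km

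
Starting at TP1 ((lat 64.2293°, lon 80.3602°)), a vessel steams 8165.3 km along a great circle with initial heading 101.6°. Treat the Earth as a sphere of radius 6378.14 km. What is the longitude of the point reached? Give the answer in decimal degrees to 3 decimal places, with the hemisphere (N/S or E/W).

152.741°E

δ = d/R = 8165.3/6378.14 = 1.280201 rad
φ₂ = arcsin(sin φ₁ cos δ + cos φ₁ sin δ cos θ)
   = arcsin(0.90054·0.28652 + 0.43477·0.95807·-0.20108) = 10.03607°
λ₂ = λ₁ + atan2(sin θ sin δ cos φ₁, cos δ − sin φ₁ sin φ₂) = 152.74094°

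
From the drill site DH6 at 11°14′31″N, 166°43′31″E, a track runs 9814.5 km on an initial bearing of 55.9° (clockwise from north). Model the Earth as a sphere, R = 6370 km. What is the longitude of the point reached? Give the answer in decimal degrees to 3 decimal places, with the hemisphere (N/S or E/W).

97.770°W

DH6: φ = +11.24194°, λ = +166.72528°
δ = d/R = 9814.5/6370 = 1.540738 rad
φ₂ = arcsin(sin φ₁ cos δ + cos φ₁ sin δ cos θ)
   = arcsin(0.19495·0.03005 + 0.98081·0.99955·0.56064) = 33.74465°
λ₂ = λ₁ + atan2(sin θ sin δ cos φ₁, cos δ − sin φ₁ sin φ₂) = -97.76964°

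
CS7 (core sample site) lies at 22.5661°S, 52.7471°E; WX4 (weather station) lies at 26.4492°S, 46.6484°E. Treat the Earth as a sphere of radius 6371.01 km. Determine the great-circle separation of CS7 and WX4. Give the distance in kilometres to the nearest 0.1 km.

752.9 km

Δφ = -3.8831°,  Δλ = -6.0987°
a = sin²(Δφ/2) + cos φ₁ cos φ₂ sin²(Δλ/2) = 0.003487
c = 2·arcsin(√a) = 0.118179 rad = 6.7711°
d = R·c = 6371.01 × 0.118179 = 752.9 km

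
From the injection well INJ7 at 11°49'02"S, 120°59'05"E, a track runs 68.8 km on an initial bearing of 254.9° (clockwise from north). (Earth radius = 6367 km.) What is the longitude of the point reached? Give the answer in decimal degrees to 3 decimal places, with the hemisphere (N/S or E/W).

120.374°E

INJ7: φ = -11.81722°, λ = +120.98472°
δ = d/R = 68.8/6367 = 0.010806 rad
φ₂ = arcsin(sin φ₁ cos δ + cos φ₁ sin δ cos θ)
   = arcsin(-0.20479·0.99994 + 0.97881·0.01081·-0.26050) = -11.97785°
λ₂ = λ₁ + atan2(sin θ sin δ cos φ₁, cos δ − sin φ₁ sin φ₂) = 120.37367°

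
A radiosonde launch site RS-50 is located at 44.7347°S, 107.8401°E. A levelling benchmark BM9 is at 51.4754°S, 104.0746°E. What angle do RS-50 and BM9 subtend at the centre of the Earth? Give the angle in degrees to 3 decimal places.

7.192°

Δφ = -6.7407°,  Δλ = -3.7655°
a = sin²(Δφ/2) + cos φ₁ cos φ₂ sin²(Δλ/2) = 0.003934
c = 2·arcsin(√a) = 0.125523 rad = 7.1919°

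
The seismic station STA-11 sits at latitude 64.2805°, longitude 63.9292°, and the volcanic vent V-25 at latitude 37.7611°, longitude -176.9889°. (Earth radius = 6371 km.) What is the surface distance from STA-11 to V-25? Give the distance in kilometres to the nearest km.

7490 km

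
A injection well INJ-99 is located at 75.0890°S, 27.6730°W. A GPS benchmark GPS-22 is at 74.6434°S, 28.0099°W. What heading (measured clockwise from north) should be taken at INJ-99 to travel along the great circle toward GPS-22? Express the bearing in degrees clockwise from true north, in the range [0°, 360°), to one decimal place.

Δλ = -0.3369°
y = sin Δλ · cos φ₂ = -0.001557
x = cos φ₁ sin φ₂ − sin φ₁ cos φ₂ cos Δλ = 0.007773
θ = atan2(y, x) = -11.3286° → 348.6714° (mod 360°)

348.7°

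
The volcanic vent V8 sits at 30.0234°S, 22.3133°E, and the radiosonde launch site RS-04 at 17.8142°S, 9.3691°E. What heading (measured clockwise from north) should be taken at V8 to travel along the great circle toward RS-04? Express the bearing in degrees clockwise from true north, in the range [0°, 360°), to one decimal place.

Δλ = -12.9442°
y = sin Δλ · cos φ₂ = -0.213262
x = cos φ₁ sin φ₂ − sin φ₁ cos φ₂ cos Δλ = 0.199377
θ = atan2(y, x) = -46.9273° → 313.0727° (mod 360°)

313.1°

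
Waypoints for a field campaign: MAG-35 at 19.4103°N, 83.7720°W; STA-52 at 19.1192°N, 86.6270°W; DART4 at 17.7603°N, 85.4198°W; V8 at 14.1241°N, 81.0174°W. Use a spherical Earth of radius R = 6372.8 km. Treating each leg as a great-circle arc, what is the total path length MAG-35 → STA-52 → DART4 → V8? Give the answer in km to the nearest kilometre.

1120 km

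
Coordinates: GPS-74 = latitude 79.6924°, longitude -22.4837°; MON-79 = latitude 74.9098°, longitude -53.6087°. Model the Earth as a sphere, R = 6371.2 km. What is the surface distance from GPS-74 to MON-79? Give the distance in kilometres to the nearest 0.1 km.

Δφ = -4.7826°,  Δλ = -31.1250°
a = sin²(Δφ/2) + cos φ₁ cos φ₂ sin²(Δλ/2) = 0.005094
c = 2·arcsin(√a) = 0.142865 rad = 8.1855°
d = R·c = 6371.2 × 0.142865 = 910.2 km

910.2 km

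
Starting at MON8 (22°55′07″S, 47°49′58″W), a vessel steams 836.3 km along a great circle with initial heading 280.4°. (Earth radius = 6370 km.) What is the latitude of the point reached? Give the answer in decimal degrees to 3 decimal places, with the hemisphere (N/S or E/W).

21.365°S

MON8: φ = -22.91861°, λ = -47.83278°
δ = d/R = 836.3/6370 = 0.131287 rad
φ₂ = arcsin(sin φ₁ cos δ + cos φ₁ sin δ cos θ)
   = arcsin(-0.38942·0.99139 + 0.92106·0.13091·0.18052) = -21.36485°
λ₂ = λ₁ + atan2(sin θ sin δ cos φ₁, cos δ − sin φ₁ sin φ₂) = -55.78002°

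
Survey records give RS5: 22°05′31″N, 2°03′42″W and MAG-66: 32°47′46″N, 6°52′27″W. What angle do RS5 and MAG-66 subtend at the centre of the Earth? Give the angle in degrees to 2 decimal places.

11.52°

RS5: φ = +22.09194°, λ = -2.06167°
MAG-66: φ = +32.79611°, λ = -6.87417°
Δφ = 10.7042°,  Δλ = -4.8125°
a = sin²(Δφ/2) + cos φ₁ cos φ₂ sin²(Δλ/2) = 0.010073
c = 2·arcsin(√a) = 0.201070 rad = 11.5205°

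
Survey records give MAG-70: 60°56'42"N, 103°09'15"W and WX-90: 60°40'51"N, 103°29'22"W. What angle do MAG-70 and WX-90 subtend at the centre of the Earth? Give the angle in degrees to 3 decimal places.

0.311°

MAG-70: φ = +60.94500°, λ = -103.15417°
WX-90: φ = +60.68083°, λ = -103.48944°
Δφ = -0.2642°,  Δλ = -0.3353°
a = sin²(Δφ/2) + cos φ₁ cos φ₂ sin²(Δλ/2) = 0.000007
c = 2·arcsin(√a) = 0.005422 rad = 0.3107°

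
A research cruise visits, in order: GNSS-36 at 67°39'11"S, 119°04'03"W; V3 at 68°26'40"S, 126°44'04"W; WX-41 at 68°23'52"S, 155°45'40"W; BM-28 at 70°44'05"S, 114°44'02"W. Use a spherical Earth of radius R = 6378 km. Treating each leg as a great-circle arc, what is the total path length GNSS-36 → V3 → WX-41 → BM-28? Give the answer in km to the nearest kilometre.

GNSS-36: φ = -67.65306°, λ = -119.06750°
V3: φ = -68.44444°, λ = -126.73444°
WX-41: φ = -68.39778°, λ = -155.76111°
BM-28: φ = -70.73472°, λ = -114.73389°
GNSS-36→V3: c = 0.051855 rad, d = 330.73 km
V3→WX-41: c = 0.184600 rad, d = 1177.38 km
WX-41→BM-28: c = 0.248288 rad, d = 1583.58 km
Total = 330.73 + 1177.38 + 1583.58 = 3091.69 km

3092 km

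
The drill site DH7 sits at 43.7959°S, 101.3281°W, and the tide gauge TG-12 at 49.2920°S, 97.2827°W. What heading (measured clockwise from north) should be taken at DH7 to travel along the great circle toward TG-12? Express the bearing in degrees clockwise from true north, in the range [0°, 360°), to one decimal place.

154.6°

Δλ = 4.0454°
y = sin Δλ · cos φ₂ = 0.046011
x = cos φ₁ sin φ₂ − sin φ₁ cos φ₂ cos Δλ = -0.096903
θ = atan2(y, x) = 154.6009° → 154.6009° (mod 360°)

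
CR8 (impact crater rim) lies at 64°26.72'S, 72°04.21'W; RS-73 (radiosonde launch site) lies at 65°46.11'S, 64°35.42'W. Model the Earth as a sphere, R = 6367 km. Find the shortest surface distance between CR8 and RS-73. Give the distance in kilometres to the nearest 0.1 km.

379.2 km

CR8: φ = -64.44533°, λ = -72.07017°
RS-73: φ = -65.76850°, λ = -64.59033°
Δφ = -1.3232°,  Δλ = 7.4798°
a = sin²(Δφ/2) + cos φ₁ cos φ₂ sin²(Δλ/2) = 0.000887
c = 2·arcsin(√a) = 0.059560 rad = 3.4125°
d = R·c = 6367 × 0.059560 = 379.2 km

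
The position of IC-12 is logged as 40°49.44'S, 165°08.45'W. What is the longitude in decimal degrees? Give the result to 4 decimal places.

165.1408°W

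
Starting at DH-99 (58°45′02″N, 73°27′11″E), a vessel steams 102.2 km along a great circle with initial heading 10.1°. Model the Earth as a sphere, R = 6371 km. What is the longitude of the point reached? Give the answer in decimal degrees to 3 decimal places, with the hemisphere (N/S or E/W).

DH-99: φ = +58.75056°, λ = +73.45306°
δ = d/R = 102.2/6371 = 0.016041 rad
φ₂ = arcsin(sin φ₁ cos δ + cos φ₁ sin δ cos θ)
   = arcsin(0.85492·0.99987 + 0.51876·0.01604·0.98450) = 59.65503°
λ₂ = λ₁ + atan2(sin θ sin δ cos φ₁, cos δ − sin φ₁ sin φ₂) = 73.77208°

73.772°E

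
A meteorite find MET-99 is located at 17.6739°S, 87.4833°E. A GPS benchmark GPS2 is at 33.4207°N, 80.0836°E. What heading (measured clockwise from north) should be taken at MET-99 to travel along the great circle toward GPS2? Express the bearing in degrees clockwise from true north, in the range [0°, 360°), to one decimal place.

352.1°

Δλ = -7.3997°
y = sin Δλ · cos φ₂ = -0.107495
x = cos φ₁ sin φ₂ − sin φ₁ cos φ₂ cos Δλ = 0.776074
θ = atan2(y, x) = -7.8859° → 352.1141° (mod 360°)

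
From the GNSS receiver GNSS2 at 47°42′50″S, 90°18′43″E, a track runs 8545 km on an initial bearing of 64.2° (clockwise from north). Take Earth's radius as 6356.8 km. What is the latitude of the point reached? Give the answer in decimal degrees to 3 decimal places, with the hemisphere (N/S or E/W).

GNSS2: φ = -47.71389°, λ = +90.31194°
δ = d/R = 8545/6356.8 = 1.344230 rad
φ₂ = arcsin(sin φ₁ cos δ + cos φ₁ sin δ cos θ)
   = arcsin(-0.73979·0.22463 + 0.67283·0.97444·0.43523) = 6.84430°
λ₂ = λ₁ + atan2(sin θ sin δ cos φ₁, cos δ − sin φ₁ sin φ₂) = 152.39248°

6.844°N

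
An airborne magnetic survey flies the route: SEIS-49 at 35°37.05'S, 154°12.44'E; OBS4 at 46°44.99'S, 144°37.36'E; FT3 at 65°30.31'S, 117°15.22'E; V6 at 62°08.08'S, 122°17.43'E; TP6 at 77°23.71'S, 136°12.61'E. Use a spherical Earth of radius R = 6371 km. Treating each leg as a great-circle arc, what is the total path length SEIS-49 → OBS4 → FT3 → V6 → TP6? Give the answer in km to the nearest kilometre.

6333 km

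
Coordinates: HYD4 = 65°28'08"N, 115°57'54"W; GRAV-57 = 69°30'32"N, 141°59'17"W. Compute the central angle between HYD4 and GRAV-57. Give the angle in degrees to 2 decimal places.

HYD4: φ = +65.46889°, λ = -115.96500°
GRAV-57: φ = +69.50889°, λ = -141.98806°
Δφ = 4.0400°,  Δλ = -26.0231°
a = sin²(Δφ/2) + cos φ₁ cos φ₂ sin²(Δλ/2) = 0.008610
c = 2·arcsin(√a) = 0.185847 rad = 10.6483°

10.65°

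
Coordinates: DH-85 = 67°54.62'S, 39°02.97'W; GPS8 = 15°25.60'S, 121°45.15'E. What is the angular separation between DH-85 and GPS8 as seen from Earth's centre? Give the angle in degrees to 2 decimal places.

95.50°

DH-85: φ = -67.91033°, λ = -39.04950°
GPS8: φ = -15.42667°, λ = +121.75250°
Δφ = 52.4837°,  Δλ = 160.8020°
a = sin²(Δφ/2) + cos φ₁ cos φ₂ sin²(Δλ/2) = 0.547935
c = 2·arcsin(√a) = 1.666813 rad = 95.5014°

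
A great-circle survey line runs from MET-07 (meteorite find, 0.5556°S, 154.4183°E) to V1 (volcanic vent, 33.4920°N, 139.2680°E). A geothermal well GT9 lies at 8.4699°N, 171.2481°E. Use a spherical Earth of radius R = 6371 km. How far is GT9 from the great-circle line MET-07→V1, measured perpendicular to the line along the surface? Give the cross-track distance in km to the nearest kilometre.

δ₁₃ = central angle MET-07→GT9 = 0.332416 rad  (haversine)
θ₁₃ = bearing MET-07→GT9 = 61.349°,  θ₁₂ = bearing MET-07→V1 = 338.720°
dₓₜ = R·arcsin(sin δ₁₃ · sin(θ₁₃ − θ₁₂)) = 6371·arcsin(0.32633·sin(-277.370°)) = 2099.657 km
|dₓₜ| = 2099.657 km

2100 km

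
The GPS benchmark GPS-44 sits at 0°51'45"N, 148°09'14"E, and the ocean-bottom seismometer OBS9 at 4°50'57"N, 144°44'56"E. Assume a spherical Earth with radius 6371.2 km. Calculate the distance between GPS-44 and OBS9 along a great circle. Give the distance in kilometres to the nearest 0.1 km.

582.6 km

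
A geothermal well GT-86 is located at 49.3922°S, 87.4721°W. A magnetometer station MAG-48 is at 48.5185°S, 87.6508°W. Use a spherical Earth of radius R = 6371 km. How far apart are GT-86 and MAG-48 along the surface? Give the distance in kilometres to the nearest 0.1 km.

Δφ = 0.8737°,  Δλ = -0.1787°
a = sin²(Δφ/2) + cos φ₁ cos φ₂ sin²(Δλ/2) = 0.000059
c = 2·arcsin(√a) = 0.015386 rad = 0.8815°
d = R·c = 6371 × 0.015386 = 98.0 km

98.0 km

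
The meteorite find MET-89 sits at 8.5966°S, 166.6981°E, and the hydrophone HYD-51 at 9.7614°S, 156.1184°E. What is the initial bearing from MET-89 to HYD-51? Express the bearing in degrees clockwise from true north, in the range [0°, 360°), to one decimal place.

Δλ = -10.5797°
y = sin Δλ · cos φ₂ = -0.180945
x = cos φ₁ sin φ₂ − sin φ₁ cos φ₂ cos Δλ = -0.022832
θ = atan2(y, x) = -97.1918° → 262.8082° (mod 360°)

262.8°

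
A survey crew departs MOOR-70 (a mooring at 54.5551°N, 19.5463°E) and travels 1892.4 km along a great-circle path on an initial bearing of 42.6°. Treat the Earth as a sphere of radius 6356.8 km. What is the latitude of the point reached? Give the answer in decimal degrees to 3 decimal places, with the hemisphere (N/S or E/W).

64.696°N

δ = d/R = 1892.4/6356.8 = 0.297697 rad
φ₂ = arcsin(sin φ₁ cos δ + cos φ₁ sin δ cos θ)
   = arcsin(0.81467·0.95601 + 0.57992·0.29332·0.73610) = 64.69579°
λ₂ = λ₁ + atan2(sin θ sin δ cos φ₁, cos δ − sin φ₁ sin φ₂) = 47.22449°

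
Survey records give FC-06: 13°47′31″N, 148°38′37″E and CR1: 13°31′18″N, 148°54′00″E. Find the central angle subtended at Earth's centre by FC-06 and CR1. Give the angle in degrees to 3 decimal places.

0.368°

FC-06: φ = +13.79194°, λ = +148.64361°
CR1: φ = +13.52167°, λ = +148.90000°
Δφ = -0.2703°,  Δλ = 0.2564°
a = sin²(Δφ/2) + cos φ₁ cos φ₂ sin²(Δλ/2) = 0.000010
c = 2·arcsin(√a) = 0.006416 rad = 0.3676°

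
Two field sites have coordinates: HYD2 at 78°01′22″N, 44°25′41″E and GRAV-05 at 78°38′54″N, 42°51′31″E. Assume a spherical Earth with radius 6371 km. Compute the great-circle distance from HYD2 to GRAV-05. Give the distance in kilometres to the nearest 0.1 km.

78.0 km

HYD2: φ = +78.02278°, λ = +44.42806°
GRAV-05: φ = +78.64833°, λ = +42.85861°
Δφ = 0.6256°,  Δλ = -1.5694°
a = sin²(Δφ/2) + cos φ₁ cos φ₂ sin²(Δλ/2) = 0.000037
c = 2·arcsin(√a) = 0.012241 rad = 0.7014°
d = R·c = 6371 × 0.012241 = 78.0 km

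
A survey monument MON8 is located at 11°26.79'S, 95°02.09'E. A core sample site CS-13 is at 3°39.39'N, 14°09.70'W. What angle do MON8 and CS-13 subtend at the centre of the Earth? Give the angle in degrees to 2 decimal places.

MON8: φ = -11.44650°, λ = +95.03483°
CS-13: φ = +3.65650°, λ = -14.16167°
Δφ = 15.1030°,  Δλ = -109.1965°
a = sin²(Δφ/2) + cos φ₁ cos φ₂ sin²(Δλ/2) = 0.667135
c = 2·arcsin(√a) = 1.911626 rad = 109.5281°

109.53°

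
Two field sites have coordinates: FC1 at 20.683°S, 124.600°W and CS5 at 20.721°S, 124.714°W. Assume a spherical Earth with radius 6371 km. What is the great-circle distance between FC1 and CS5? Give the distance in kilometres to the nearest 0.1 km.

12.6 km

Δφ = -0.0380°,  Δλ = -0.1140°
a = sin²(Δφ/2) + cos φ₁ cos φ₂ sin²(Δλ/2) = 0.000001
c = 2·arcsin(√a) = 0.001976 rad = 0.1132°
d = R·c = 6371 × 0.001976 = 12.6 km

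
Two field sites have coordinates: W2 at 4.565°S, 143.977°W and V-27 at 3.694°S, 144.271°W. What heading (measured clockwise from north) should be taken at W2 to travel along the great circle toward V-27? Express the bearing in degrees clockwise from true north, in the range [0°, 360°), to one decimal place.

Δλ = -0.2940°
y = sin Δλ · cos φ₂ = -0.005121
x = cos φ₁ sin φ₂ − sin φ₁ cos φ₂ cos Δλ = 0.015200
θ = atan2(y, x) = -18.6175° → 341.3825° (mod 360°)

341.4°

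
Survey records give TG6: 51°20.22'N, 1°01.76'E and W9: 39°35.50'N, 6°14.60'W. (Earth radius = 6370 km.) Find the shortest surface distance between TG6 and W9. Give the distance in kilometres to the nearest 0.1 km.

1421.9 km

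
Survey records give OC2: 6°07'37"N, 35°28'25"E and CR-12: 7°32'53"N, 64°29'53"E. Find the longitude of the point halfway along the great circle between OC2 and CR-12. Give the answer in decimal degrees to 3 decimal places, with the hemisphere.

49.964°E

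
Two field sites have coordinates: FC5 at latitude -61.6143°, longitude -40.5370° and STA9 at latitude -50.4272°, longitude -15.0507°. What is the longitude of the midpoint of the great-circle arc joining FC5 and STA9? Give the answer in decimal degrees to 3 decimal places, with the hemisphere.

Bx = cos φ₂ cos Δλ = 0.575065,  By = cos φ₂ sin Δλ = 0.274123
φₘ = atan2(sin φ₁ + sin φ₂, √((cos φ₁ + Bx)² + By²)) = -56.66566°
λₘ = λ₁ + atan2(By, cos φ₁ + Bx) = -25.91165°

25.912°W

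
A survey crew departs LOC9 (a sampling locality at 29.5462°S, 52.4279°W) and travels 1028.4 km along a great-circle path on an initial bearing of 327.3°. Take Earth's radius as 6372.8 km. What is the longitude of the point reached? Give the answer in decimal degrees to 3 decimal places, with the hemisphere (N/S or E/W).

δ = d/R = 1028.4/6372.8 = 0.161373 rad
φ₂ = arcsin(sin φ₁ cos δ + cos φ₁ sin δ cos θ)
   = arcsin(-0.49313·0.98701 + 0.86996·0.16067·0.84151) = -21.65965°
λ₂ = λ₁ + atan2(sin θ sin δ cos φ₁, cos δ − sin φ₁ sin φ₂) = -57.78696°

57.787°W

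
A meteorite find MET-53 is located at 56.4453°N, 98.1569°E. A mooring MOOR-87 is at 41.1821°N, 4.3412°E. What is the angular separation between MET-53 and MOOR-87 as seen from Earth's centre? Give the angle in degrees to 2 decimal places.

Δφ = -15.2632°,  Δλ = -93.8157°
a = sin²(Δφ/2) + cos φ₁ cos φ₂ sin²(Δλ/2) = 0.239478
c = 2·arcsin(√a) = 1.022722 rad = 58.5976°

58.60°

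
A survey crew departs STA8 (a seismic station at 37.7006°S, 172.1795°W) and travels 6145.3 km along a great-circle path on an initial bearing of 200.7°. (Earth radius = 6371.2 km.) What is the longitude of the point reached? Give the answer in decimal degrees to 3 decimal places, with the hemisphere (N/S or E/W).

δ = d/R = 6145.3/6371.2 = 0.964544 rad
φ₂ = arcsin(sin φ₁ cos δ + cos φ₁ sin δ cos θ)
   = arcsin(-0.61154·0.56979 + 0.79122·0.82179·-0.93544) = -73.07493°
λ₂ = λ₁ + atan2(sin θ sin δ cos φ₁, cos δ − sin φ₁ sin φ₂) = 94.02302°

94.023°E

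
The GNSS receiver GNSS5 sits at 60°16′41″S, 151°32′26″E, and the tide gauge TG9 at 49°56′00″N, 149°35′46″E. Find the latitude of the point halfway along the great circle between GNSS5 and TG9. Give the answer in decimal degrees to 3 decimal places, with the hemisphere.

5.173°S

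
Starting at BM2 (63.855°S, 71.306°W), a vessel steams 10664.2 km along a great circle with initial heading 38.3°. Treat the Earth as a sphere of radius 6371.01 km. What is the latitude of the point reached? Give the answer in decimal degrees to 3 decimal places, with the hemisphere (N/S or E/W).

25.870°N

δ = d/R = 10664.2/6371.01 = 1.673863 rad
φ₂ = arcsin(sin φ₁ cos δ + cos φ₁ sin δ cos θ)
   = arcsin(-0.89768·-0.10288 + 0.44064·0.99469·0.78478) = 25.86994°
λ₂ = λ₁ + atan2(sin θ sin δ cos φ₁, cos δ − sin φ₁ sin φ₂) = -28.05850°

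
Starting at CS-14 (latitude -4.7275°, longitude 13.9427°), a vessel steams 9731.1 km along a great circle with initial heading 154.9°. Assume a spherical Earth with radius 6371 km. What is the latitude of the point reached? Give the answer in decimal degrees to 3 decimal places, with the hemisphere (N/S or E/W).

δ = d/R = 9731.1/6371 = 1.527405 rad
φ₂ = arcsin(sin φ₁ cos δ + cos φ₁ sin δ cos θ)
   = arcsin(-0.08242·0.04338 + 0.99660·0.99906·-0.90557) = -64.85206°
λ₂ = λ₁ + atan2(sin θ sin δ cos φ₁, cos δ − sin φ₁ sin φ₂) = 108.17124°

64.852°S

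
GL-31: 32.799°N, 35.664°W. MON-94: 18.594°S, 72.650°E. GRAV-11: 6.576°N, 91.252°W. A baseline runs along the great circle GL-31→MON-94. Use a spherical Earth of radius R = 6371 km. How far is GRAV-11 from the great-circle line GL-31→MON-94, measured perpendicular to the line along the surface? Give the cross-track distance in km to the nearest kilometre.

1961 km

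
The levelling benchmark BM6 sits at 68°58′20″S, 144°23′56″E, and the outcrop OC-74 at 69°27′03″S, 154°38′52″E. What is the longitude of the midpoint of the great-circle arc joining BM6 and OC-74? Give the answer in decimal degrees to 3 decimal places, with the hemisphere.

149.467°E

BM6: φ = -68.97222°, λ = +144.39889°
OC-74: φ = -69.45083°, λ = +154.64778°
Bx = cos φ₂ cos Δλ = 0.345410,  By = cos φ₂ sin Δλ = 0.062453
φₘ = atan2(sin φ₁ + sin φ₂, √((cos φ₁ + Bx)² + By²)) = -69.28754°
λₘ = λ₁ + atan2(By, cos φ₁ + Bx) = 149.46680°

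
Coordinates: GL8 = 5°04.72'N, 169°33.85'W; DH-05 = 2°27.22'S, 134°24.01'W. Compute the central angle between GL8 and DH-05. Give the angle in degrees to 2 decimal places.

GL8: φ = +5.07867°, λ = -169.56417°
DH-05: φ = -2.45367°, λ = -134.40017°
Δφ = -7.5323°,  Δλ = 35.1640°
a = sin²(Δφ/2) + cos φ₁ cos φ₂ sin²(Δλ/2) = 0.095119
c = 2·arcsin(√a) = 0.627052 rad = 35.9274°

35.93°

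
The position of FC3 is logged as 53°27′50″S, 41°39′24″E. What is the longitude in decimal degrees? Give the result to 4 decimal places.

41° + 39′/60 + 24″/3600 = 41 + 0.65000 + 0.00667 = 41.6567°

41.6567°E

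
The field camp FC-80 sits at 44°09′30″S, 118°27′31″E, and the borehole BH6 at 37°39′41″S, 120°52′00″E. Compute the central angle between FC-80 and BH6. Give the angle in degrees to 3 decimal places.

FC-80: φ = -44.15833°, λ = +118.45861°
BH6: φ = -37.66139°, λ = +120.86667°
Δφ = 6.4969°,  Δλ = 2.4081°
a = sin²(Δφ/2) + cos φ₁ cos φ₂ sin²(Δλ/2) = 0.003462
c = 2·arcsin(√a) = 0.117742 rad = 6.7461°

6.746°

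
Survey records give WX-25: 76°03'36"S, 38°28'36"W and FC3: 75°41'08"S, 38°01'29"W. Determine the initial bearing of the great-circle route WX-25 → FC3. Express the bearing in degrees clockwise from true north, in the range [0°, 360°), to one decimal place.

WX-25: φ = -76.06000°, λ = -38.47667°
FC3: φ = -75.68556°, λ = -38.02472°
Δλ = 0.4519°
y = sin Δλ · cos φ₂ = 0.001950
x = cos φ₁ sin φ₂ − sin φ₁ cos φ₂ cos Δλ = 0.006528
θ = atan2(y, x) = 16.6338° → 16.6338° (mod 360°)

16.6°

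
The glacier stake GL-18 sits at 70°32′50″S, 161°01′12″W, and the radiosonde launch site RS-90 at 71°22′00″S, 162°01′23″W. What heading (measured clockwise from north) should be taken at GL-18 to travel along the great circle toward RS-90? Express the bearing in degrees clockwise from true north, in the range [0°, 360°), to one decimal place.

201.3°

GL-18: φ = -70.54722°, λ = -161.02000°
RS-90: φ = -71.36667°, λ = -162.02306°
Δλ = -1.0031°
y = sin Δλ · cos φ₂ = -0.005593
x = cos φ₁ sin φ₂ − sin φ₁ cos φ₂ cos Δλ = -0.014348
θ = atan2(y, x) = -158.7023° → 201.2977° (mod 360°)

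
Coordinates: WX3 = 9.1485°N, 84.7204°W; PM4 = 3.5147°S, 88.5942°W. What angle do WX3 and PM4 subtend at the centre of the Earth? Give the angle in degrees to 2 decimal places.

13.24°

Δφ = -12.6632°,  Δλ = -3.8738°
a = sin²(Δφ/2) + cos φ₁ cos φ₂ sin²(Δλ/2) = 0.013288
c = 2·arcsin(√a) = 0.231060 rad = 13.2388°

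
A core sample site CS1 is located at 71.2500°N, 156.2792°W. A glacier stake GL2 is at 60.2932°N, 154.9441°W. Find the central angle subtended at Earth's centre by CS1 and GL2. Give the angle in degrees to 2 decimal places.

Δφ = -10.9568°,  Δλ = 1.3351°
a = sin²(Δφ/2) + cos φ₁ cos φ₂ sin²(Δλ/2) = 0.009136
c = 2·arcsin(√a) = 0.191460 rad = 10.9698°

10.97°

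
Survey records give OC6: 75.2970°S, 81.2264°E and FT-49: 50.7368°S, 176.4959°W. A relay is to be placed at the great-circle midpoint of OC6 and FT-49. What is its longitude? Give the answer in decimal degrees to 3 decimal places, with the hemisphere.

Bx = cos φ₂ cos Δλ = -0.134583,  By = cos φ₂ sin Δλ = 0.618409
φₘ = atan2(sin φ₁ + sin φ₂, √((cos φ₁ + Bx)² + By²)) = -70.11797°
λₘ = λ₁ + atan2(By, cos φ₁ + Bx) = 160.31398°

160.314°E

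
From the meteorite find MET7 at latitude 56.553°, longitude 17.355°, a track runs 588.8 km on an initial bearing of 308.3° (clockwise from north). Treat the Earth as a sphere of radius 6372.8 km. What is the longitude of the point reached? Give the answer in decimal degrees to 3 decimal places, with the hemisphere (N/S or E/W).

9.133°E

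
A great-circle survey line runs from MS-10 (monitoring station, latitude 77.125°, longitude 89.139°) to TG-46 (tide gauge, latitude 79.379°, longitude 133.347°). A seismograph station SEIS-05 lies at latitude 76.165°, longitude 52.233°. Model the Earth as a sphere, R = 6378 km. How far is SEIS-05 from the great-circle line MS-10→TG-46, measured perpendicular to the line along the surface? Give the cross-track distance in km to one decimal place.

683.9 km

δ₁₃ = central angle MS-10→SEIS-05 = 0.147219 rad  (haversine)
θ₁₃ = bearing MS-10→SEIS-05 = 281.784°,  θ₁₂ = bearing MS-10→TG-46 = 54.933°
dₓₜ = R·arcsin(sin δ₁₃ · sin(θ₁₃ − θ₁₂)) = 6378·arcsin(0.14669·sin(226.851°)) = -683.888 km
|dₓₜ| = 683.888 km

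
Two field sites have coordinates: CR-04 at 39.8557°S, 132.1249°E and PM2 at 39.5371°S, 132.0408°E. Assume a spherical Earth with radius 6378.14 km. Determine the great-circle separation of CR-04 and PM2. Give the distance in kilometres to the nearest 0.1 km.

Δφ = 0.3186°,  Δλ = -0.0841°
a = sin²(Δφ/2) + cos φ₁ cos φ₂ sin²(Δλ/2) = 0.000008
c = 2·arcsin(√a) = 0.005674 rad = 0.3251°
d = R·c = 6378.14 × 0.005674 = 36.2 km

36.2 km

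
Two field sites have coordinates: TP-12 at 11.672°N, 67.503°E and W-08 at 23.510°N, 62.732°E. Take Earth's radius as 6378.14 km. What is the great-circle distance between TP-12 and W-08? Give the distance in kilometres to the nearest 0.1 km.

1411.3 km

Δφ = 11.8380°,  Δλ = -4.7710°
a = sin²(Δφ/2) + cos φ₁ cos φ₂ sin²(Δλ/2) = 0.012190
c = 2·arcsin(√a) = 0.221268 rad = 12.6777°
d = R·c = 6378.14 × 0.221268 = 1411.3 km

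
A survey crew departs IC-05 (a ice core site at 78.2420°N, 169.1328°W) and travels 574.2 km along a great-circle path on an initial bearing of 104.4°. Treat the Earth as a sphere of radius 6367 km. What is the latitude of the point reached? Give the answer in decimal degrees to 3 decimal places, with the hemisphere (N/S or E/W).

δ = d/R = 574.2/6367 = 0.090184 rad
φ₂ = arcsin(sin φ₁ cos δ + cos φ₁ sin δ cos θ)
   = arcsin(0.97902·0.99594 + 0.20378·0.09006·-0.24869) = 76.04238°
λ₂ = λ₁ + atan2(sin θ sin δ cos φ₁, cos δ − sin φ₁ sin φ₂) = -147.93108°

76.042°N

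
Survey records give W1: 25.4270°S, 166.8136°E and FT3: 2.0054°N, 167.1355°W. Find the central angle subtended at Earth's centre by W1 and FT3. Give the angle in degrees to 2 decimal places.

Δφ = 27.4324°,  Δλ = 26.0509°
a = sin²(Δφ/2) + cos φ₁ cos φ₂ sin²(Δλ/2) = 0.102072
c = 2·arcsin(√a) = 0.650375 rad = 37.2637°

37.26°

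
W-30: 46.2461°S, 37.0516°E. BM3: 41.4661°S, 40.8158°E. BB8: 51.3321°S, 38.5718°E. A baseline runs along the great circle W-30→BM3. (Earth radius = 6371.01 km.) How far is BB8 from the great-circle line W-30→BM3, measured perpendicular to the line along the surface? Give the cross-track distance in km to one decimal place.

381.5 km

δ₁₃ = central angle W-30→BB8 = 0.090467 rad  (haversine)
θ₁₃ = bearing W-30→BB8 = 169.428°,  θ₁₂ = bearing W-30→BM3 = 30.911°
dₓₜ = R·arcsin(sin δ₁₃ · sin(θ₁₃ − θ₁₂)) = 6371.01·arcsin(0.09034·sin(138.517°)) = 381.493 km
|dₓₜ| = 381.493 km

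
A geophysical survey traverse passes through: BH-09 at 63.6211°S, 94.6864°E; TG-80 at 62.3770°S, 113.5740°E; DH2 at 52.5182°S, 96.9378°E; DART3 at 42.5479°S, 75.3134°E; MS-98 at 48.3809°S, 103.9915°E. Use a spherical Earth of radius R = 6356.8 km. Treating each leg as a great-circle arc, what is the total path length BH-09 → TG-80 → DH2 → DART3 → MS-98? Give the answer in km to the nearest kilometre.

BH-09→TG-80: c = 0.150661 rad, d = 957.72 km
TG-80→DH2: c = 0.231065 rad, d = 1468.84 km
DH2→DART3: c = 0.306663 rad, d = 1949.39 km
DART3→MS-98: c = 0.363104 rad, d = 2308.18 km
Total = 957.72 + 1468.84 + 1949.39 + 2308.18 = 6684.13 km

6684 km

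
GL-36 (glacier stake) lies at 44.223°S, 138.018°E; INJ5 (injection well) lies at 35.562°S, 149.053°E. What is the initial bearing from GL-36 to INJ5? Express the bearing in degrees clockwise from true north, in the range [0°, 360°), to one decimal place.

48.0°

Δλ = 11.0350°
y = sin Δλ · cos φ₂ = 0.155708
x = cos φ₁ sin φ₂ − sin φ₁ cos φ₂ cos Δλ = 0.140098
θ = atan2(y, x) = 48.0209° → 48.0209° (mod 360°)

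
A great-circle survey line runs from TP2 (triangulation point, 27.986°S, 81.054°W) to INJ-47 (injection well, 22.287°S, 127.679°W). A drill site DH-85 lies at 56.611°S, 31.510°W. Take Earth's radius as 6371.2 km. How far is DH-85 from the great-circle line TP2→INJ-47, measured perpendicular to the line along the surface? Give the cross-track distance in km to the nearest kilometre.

4034 km

δ₁₃ = central angle TP2→DH-85 = 0.785361 rad  (haversine)
θ₁₃ = bearing TP2→DH-85 = 143.686°,  θ₁₂ = bearing TP2→INJ-47 = 266.876°
dₓₜ = R·arcsin(sin δ₁₃ · sin(θ₁₃ − θ₁₂)) = 6371.2·arcsin(0.70708·sin(-123.191°)) = -4034.207 km
|dₓₜ| = 4034.207 km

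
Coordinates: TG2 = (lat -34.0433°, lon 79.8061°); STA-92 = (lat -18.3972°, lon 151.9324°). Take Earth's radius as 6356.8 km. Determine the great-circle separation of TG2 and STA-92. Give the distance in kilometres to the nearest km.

Δφ = 15.6461°,  Δλ = 72.1263°
a = sin²(Δφ/2) + cos φ₁ cos φ₂ sin²(Δλ/2) = 0.291000
c = 2·arcsin(√a) = 1.139553 rad = 65.2916°
d = R·c = 6356.8 × 1.139553 = 7243.9 km

7244 km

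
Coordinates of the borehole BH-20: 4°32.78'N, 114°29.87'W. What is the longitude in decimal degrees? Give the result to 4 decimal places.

114.4978°W

114° + 29.87′/60 = 114 + 0.49783 = 114.4978°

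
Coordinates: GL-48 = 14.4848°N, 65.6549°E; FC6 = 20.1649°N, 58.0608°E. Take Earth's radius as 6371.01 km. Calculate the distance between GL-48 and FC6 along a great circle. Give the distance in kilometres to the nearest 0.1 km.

Δφ = 5.6801°,  Δλ = -7.5941°
a = sin²(Δφ/2) + cos φ₁ cos φ₂ sin²(Δλ/2) = 0.006441
c = 2·arcsin(√a) = 0.160682 rad = 9.2064°
d = R·c = 6371.01 × 0.160682 = 1023.7 km

1023.7 km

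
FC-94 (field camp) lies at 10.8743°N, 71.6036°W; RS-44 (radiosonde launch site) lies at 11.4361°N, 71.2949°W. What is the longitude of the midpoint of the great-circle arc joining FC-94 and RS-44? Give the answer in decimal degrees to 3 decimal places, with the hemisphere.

Bx = cos φ₂ cos Δλ = 0.980132,  By = cos φ₂ sin Δλ = 0.005281
φₘ = atan2(sin φ₁ + sin φ₂, √((cos φ₁ + Bx)² + By²)) = 11.15524°
λₘ = λ₁ + atan2(By, cos φ₁ + Bx) = -71.44940°

71.449°W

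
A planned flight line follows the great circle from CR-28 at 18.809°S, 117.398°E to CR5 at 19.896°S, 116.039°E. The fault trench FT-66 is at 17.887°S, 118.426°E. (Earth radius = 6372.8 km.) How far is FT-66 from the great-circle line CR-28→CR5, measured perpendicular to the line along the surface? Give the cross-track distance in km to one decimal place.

δ₁₃ = central angle CR-28→FT-66 = 0.023430 rad  (haversine)
θ₁₃ = bearing CR-28→FT-66 = 46.785°,  θ₁₂ = bearing CR-28→CR5 = 229.487°
dₓₜ = R·arcsin(sin δ₁₃ · sin(θ₁₃ − θ₁₂)) = 6372.8·arcsin(0.02343·sin(-182.702°)) = 7.038 km
|dₓₜ| = 7.038 km

7.0 km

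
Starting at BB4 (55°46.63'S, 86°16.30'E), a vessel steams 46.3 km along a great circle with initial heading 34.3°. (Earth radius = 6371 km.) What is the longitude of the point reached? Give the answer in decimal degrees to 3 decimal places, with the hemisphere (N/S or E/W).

BB4: φ = -55.77717°, λ = +86.27167°
δ = d/R = 46.3/6371 = 0.007267 rad
φ₂ = arcsin(sin φ₁ cos δ + cos φ₁ sin δ cos θ)
   = arcsin(-0.82686·0.99997 + 0.56241·0.00727·0.82610) = -55.43249°
λ₂ = λ₁ + atan2(sin θ sin δ cos φ₁, cos δ − sin φ₁ sin φ₂) = 86.68523°

86.685°E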